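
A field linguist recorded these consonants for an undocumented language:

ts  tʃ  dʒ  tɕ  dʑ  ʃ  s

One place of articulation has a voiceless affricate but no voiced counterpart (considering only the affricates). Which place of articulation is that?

alveolar

alveolar: voiceless /ts/, voiced —.
postalveolar: voiceless /tʃ/, voiced /dʒ/.
alveolo-palatal: voiceless /tɕ/, voiced /dʑ/.
Every place of articulation has a voiced member except alveolar, where /dz/ would be expected.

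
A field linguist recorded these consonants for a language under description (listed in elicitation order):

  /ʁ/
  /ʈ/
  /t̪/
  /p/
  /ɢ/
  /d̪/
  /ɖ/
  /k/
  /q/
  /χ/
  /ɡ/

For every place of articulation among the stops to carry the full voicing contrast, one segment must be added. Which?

/b/

place of articulation  voiceless  voiced  
bilabial          p         —       
dental            t̪        d̪      
retroflex         ʈ         ɖ       
velar             k         ɡ       
uvular            q         ɢ       
The bilabial row has no voiced member, so the gap is the voiced bilabial stop /b/.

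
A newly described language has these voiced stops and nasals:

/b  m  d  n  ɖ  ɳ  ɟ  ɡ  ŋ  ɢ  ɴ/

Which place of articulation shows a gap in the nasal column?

palatal

place of articulation  oral stop  nasal   
bilabial          b         m       
alveolar          d         n       
retroflex         ɖ         ɳ       
palatal           ɟ         —       
velar             ɡ         ŋ       
uvular            ɢ         ɴ       
Every place of articulation has a nasal member except palatal, where /ɲ/ would be expected.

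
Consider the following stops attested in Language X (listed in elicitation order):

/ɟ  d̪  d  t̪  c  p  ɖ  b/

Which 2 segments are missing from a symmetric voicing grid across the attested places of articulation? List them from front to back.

/t/, /ʈ/

bilabial: voiceless /p/, voiced /b/.
dental: voiceless /t̪/, voiced /d̪/.
alveolar: voiceless —, voiced /d/.
retroflex: voiceless —, voiced /ɖ/.
palatal: voiceless /c/, voiced /ɟ/.
Gaps, from front to back: alveolar lacks voiceless (/t/); retroflex lacks voiceless (/ʈ/).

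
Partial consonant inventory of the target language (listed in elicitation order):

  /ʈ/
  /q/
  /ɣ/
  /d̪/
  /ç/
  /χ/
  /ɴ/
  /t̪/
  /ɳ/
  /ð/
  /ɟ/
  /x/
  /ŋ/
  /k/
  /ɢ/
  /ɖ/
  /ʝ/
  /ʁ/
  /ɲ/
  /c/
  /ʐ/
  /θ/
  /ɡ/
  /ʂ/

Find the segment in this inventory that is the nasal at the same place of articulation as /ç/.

/ɲ/

/ç/ is a voiceless palatal fricative.
The nasal at the same place is a palatal nasal — in this inventory, /ɲ/.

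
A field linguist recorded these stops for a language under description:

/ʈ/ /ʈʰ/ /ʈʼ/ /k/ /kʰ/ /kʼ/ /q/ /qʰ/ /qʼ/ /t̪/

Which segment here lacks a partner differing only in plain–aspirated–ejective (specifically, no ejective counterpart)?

/t̪/

Retroflex: /ʈ/ ~ /ʈʰ/ ~ /ʈʼ/
Velar: /k/ ~ /kʰ/ ~ /kʼ/
Uvular: /q/ ~ /qʰ/ ~ /qʼ/
Dental: only /t̪/ (plain); no ejective partner.
So /t̪/ is the unpaired segment.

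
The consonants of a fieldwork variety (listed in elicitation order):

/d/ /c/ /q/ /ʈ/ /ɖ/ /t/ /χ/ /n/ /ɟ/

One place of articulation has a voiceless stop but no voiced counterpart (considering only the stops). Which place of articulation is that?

alveolar: voiceless /t/, voiced /d/.
retroflex: voiceless /ʈ/, voiced /ɖ/.
palatal: voiceless /c/, voiced /ɟ/.
uvular: voiceless /q/, voiced —.
Every place of articulation has a voiced member except uvular, where /ɢ/ would be expected.

uvular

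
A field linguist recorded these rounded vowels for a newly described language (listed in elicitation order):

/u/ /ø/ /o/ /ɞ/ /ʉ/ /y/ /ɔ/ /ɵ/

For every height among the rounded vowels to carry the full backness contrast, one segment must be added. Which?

/œ/

Front: /y/ (high), /ø/ (high-mid).
Central: /ʉ/ (high), /ɵ/ (high-mid), /ɞ/ (low-mid).
Back: /u/ (high), /o/ (high-mid), /ɔ/ (low-mid).
The low-mid row has no front member, so the gap is the low-mid front rounded vowel /œ/.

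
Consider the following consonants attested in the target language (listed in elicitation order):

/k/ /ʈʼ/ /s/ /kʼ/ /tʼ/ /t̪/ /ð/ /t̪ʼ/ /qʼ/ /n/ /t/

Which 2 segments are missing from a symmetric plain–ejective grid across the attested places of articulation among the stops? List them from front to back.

/ʈ/, /q/

Plain: /t̪/ (dental), /t/ (alveolar), /k/ (velar).
Ejective: /t̪ʼ/ (dental), /tʼ/ (alveolar), /ʈʼ/ (retroflex), /kʼ/ (velar), /qʼ/ (uvular).
Gaps, from front to back: retroflex lacks plain (/ʈ/); uvular lacks plain (/q/).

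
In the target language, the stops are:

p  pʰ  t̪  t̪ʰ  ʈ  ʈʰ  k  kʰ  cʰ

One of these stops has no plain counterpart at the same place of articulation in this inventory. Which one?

Bilabial: /p/ ~ /pʰ/
Dental: /t̪/ ~ /t̪ʰ/
Retroflex: /ʈ/ ~ /ʈʰ/
Velar: /k/ ~ /kʰ/
Palatal: only /cʰ/ (aspirated); no plain partner.
So /cʰ/ is the unpaired segment.

/cʰ/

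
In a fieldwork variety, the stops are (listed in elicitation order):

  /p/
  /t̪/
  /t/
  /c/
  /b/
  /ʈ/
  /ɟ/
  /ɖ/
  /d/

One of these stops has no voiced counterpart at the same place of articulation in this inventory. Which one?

/t̪/

Bilabial: /p/ ~ /b/
Alveolar: /t/ ~ /d/
Retroflex: /ʈ/ ~ /ɖ/
Palatal: /c/ ~ /ɟ/
Dental: only /t̪/ (voiceless); no voiced partner.
So /t̪/ is the unpaired segment.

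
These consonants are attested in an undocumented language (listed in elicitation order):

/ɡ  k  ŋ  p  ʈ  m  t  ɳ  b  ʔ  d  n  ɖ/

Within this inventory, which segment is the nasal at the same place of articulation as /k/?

/k/ is a voiceless velar stop.
The nasal at the same place is a velar nasal — in this inventory, /ŋ/.

/ŋ/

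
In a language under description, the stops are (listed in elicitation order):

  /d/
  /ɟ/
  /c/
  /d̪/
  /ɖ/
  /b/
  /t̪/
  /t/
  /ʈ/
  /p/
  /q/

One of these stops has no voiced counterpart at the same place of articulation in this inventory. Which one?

Bilabial: /p/ ~ /b/
Dental: /t̪/ ~ /d̪/
Alveolar: /t/ ~ /d/
Retroflex: /ʈ/ ~ /ɖ/
Palatal: /c/ ~ /ɟ/
Uvular: only /q/ (voiceless); no voiced partner.
So /q/ is the unpaired segment.

/q/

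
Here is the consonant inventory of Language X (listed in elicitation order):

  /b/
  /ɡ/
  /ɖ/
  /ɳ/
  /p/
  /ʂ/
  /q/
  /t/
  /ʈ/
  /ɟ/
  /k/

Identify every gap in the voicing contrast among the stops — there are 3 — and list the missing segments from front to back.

Voiceless: /p/ (bilabial), /t/ (alveolar), /ʈ/ (retroflex), /k/ (velar), /q/ (uvular).
Voiced: /b/ (bilabial), /ɖ/ (retroflex), /ɟ/ (palatal), /ɡ/ (velar).
Gaps, from front to back: alveolar lacks voiced (/d/); palatal lacks voiceless (/c/); uvular lacks voiced (/ɢ/).

/d/, /c/, /ɢ/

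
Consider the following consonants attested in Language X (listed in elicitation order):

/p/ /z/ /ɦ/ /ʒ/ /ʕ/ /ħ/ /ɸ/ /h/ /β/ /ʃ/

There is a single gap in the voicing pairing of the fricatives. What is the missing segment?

bilabial: voiceless /ɸ/, voiced /β/.
alveolar: voiceless —, voiced /z/.
postalveolar: voiceless /ʃ/, voiced /ʒ/.
pharyngeal: voiceless /ħ/, voiced /ʕ/.
glottal: voiceless /h/, voiced /ɦ/.
The alveolar row has no voiceless member, so the gap is the voiceless alveolar fricative /s/.

/s/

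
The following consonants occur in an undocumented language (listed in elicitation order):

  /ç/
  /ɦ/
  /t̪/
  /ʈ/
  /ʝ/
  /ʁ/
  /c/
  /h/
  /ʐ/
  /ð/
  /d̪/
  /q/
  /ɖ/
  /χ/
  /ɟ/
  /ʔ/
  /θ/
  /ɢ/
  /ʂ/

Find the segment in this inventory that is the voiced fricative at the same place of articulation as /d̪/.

/ð/

/d̪/ is a voiced dental stop.
The voiced fricative at the same place is a voiced dental fricative — in this inventory, /ð/.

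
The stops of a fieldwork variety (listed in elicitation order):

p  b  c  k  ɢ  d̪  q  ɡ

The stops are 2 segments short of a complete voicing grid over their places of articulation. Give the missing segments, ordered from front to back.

/t̪/, /ɟ/

bilabial: voiceless /p/, voiced /b/.
dental: voiceless —, voiced /d̪/.
palatal: voiceless /c/, voiced —.
velar: voiceless /k/, voiced /ɡ/.
uvular: voiceless /q/, voiced /ɢ/.
Gaps, from front to back: dental lacks voiceless (/t̪/); palatal lacks voiced (/ɟ/).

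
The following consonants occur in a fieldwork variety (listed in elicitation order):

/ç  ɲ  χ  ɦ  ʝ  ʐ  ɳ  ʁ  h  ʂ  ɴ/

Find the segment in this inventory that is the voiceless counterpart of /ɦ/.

/ɦ/ is a voiced glottal fricative.
The voiceless counterpart is a voiceless glottal fricative — in this inventory, /h/.

/h/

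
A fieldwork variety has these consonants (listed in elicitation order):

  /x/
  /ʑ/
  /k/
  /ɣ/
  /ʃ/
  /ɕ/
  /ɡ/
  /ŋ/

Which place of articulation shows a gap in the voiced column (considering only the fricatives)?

Voiceless: /ʃ/ (postalveolar), /ɕ/ (alveolo-palatal), /x/ (velar).
Voiced: /ʑ/ (alveolo-palatal), /ɣ/ (velar).
Every place of articulation has a voiced member except postalveolar, where /ʒ/ would be expected.

postalveolar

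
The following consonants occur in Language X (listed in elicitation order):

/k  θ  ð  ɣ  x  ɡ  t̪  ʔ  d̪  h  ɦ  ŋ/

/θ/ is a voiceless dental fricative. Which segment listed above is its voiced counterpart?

/ð/

The voiced counterpart is a voiced dental fricative — in this inventory, /ð/.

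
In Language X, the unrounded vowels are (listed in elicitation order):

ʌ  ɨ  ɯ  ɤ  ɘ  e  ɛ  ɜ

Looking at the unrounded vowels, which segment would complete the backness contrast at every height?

/i/

height            front     central   back    
high              —         ɨ         ɯ       
high-mid          e         ɘ         ɤ       
low-mid           ɛ         ɜ         ʌ       
The high row has no front member, so the gap is the high front unrounded vowel /i/.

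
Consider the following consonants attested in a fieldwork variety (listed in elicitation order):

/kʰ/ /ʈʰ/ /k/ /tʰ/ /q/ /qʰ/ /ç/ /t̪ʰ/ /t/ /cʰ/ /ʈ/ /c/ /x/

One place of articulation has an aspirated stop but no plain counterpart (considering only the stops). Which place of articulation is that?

dental

place of articulation  plain     aspirated
dental            —         t̪ʰ     
alveolar          t         tʰ      
retroflex         ʈ         ʈʰ      
palatal           c         cʰ      
velar             k         kʰ      
uvular            q         qʰ      
Every place of articulation has a plain member except dental, where /t̪/ would be expected.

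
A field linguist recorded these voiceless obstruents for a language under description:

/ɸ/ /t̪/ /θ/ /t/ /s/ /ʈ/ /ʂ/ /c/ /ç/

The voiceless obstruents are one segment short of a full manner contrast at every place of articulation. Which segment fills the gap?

/p/

Stop: /t̪/ (dental), /t/ (alveolar), /ʈ/ (retroflex), /c/ (palatal).
Fricative: /ɸ/ (bilabial), /θ/ (dental), /s/ (alveolar), /ʂ/ (retroflex), /ç/ (palatal).
The bilabial row has no stop member, so the gap is the bilabial stop /p/.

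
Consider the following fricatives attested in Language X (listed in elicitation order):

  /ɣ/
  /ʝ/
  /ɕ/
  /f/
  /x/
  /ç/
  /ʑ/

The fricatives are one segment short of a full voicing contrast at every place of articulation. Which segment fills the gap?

place of articulation  voiceless  voiced  
labiodental       f         —       
alveolo-palatal   ɕ         ʑ       
palatal           ç         ʝ       
velar             x         ɣ       
The labiodental row has no voiced member, so the gap is the voiced labiodental fricative /v/.

/v/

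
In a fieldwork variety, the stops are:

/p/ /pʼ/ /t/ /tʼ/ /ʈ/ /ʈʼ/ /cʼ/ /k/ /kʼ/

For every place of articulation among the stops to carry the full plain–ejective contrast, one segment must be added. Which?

Plain: /p/ (bilabial), /t/ (alveolar), /ʈ/ (retroflex), /k/ (velar).
Ejective: /pʼ/ (bilabial), /tʼ/ (alveolar), /ʈʼ/ (retroflex), /cʼ/ (palatal), /kʼ/ (velar).
The palatal row has no plain member, so the gap is the plain palatal stop /c/.

/c/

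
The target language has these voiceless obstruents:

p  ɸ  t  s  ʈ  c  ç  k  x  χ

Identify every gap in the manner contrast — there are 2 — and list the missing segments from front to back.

bilabial: stop /p/, fricative /ɸ/.
alveolar: stop /t/, fricative /s/.
retroflex: stop /ʈ/, fricative —.
palatal: stop /c/, fricative /ç/.
velar: stop /k/, fricative /x/.
uvular: stop —, fricative /χ/.
Gaps, from front to back: retroflex lacks fricative (/ʂ/); uvular lacks stop (/q/).

/ʂ/, /q/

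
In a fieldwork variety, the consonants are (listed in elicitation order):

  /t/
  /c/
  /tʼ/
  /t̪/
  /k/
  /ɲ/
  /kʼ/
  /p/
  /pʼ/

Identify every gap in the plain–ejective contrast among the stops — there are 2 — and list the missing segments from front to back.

bilabial: plain /p/, ejective /pʼ/.
dental: plain /t̪/, ejective —.
alveolar: plain /t/, ejective /tʼ/.
palatal: plain /c/, ejective —.
velar: plain /k/, ejective /kʼ/.
Gaps, from front to back: dental lacks ejective (/t̪ʼ/); palatal lacks ejective (/cʼ/).

/t̪ʼ/, /cʼ/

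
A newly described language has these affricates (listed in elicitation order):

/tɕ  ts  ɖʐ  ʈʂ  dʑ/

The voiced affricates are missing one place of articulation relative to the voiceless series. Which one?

alveolar

alveolar: voiceless /ts/, voiced —.
retroflex: voiceless /ʈʂ/, voiced /ɖʐ/.
alveolo-palatal: voiceless /tɕ/, voiced /dʑ/.
Every place of articulation has a voiced member except alveolar, where /dz/ would be expected.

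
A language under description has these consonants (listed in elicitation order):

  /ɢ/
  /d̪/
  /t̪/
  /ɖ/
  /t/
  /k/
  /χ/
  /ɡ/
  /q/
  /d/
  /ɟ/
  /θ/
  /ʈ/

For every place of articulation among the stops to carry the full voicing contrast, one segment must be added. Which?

dental: voiceless /t̪/, voiced /d̪/.
alveolar: voiceless /t/, voiced /d/.
retroflex: voiceless /ʈ/, voiced /ɖ/.
palatal: voiceless —, voiced /ɟ/.
velar: voiceless /k/, voiced /ɡ/.
uvular: voiceless /q/, voiced /ɢ/.
The palatal row has no voiceless member, so the gap is the voiceless palatal stop /c/.

/c/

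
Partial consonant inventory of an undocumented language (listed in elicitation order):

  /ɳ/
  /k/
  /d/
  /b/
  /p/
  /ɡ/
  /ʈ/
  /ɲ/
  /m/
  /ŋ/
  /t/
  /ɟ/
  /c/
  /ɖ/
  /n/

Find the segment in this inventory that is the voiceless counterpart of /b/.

/b/ is a voiced bilabial stop.
The voiceless counterpart is a voiceless bilabial stop — in this inventory, /p/.

/p/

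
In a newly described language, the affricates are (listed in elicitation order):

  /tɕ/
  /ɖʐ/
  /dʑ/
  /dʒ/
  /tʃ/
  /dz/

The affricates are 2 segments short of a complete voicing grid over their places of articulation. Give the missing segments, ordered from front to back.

Voiceless: /tʃ/ (postalveolar), /tɕ/ (alveolo-palatal).
Voiced: /dz/ (alveolar), /dʒ/ (postalveolar), /ɖʐ/ (retroflex), /dʑ/ (alveolo-palatal).
Gaps, from front to back: alveolar lacks voiceless (/ts/); retroflex lacks voiceless (/ʈʂ/).

/ts/, /ʈʂ/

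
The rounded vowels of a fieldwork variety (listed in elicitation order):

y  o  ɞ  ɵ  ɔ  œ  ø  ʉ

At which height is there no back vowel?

high: front /y/, central /ʉ/, back —.
high-mid: front /ø/, central /ɵ/, back /o/.
low-mid: front /œ/, central /ɞ/, back /ɔ/.
Every height has a back member except high, where /u/ would be expected.

high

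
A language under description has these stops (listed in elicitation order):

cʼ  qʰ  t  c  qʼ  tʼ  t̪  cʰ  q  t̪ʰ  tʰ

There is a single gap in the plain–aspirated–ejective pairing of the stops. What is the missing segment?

dental: plain /t̪/, aspirated /t̪ʰ/, ejective —.
alveolar: plain /t/, aspirated /tʰ/, ejective /tʼ/.
palatal: plain /c/, aspirated /cʰ/, ejective /cʼ/.
uvular: plain /q/, aspirated /qʰ/, ejective /qʼ/.
The dental row has no ejective member, so the gap is the ejective dental stop /t̪ʼ/.

/t̪ʼ/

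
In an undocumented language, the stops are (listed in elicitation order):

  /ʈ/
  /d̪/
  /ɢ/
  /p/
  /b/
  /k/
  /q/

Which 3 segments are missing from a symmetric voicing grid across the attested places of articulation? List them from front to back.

bilabial: voiceless /p/, voiced /b/.
dental: voiceless —, voiced /d̪/.
retroflex: voiceless /ʈ/, voiced —.
velar: voiceless /k/, voiced —.
uvular: voiceless /q/, voiced /ɢ/.
Gaps, from front to back: dental lacks voiceless (/t̪/); retroflex lacks voiced (/ɖ/); velar lacks voiced (/ɡ/).

/t̪/, /ɖ/, /ɡ/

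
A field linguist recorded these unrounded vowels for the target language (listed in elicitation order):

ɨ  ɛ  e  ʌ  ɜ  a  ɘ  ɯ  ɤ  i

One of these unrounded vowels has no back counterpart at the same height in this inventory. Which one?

/a/

High: /i/ ~ /ɨ/ ~ /ɯ/
High-mid: /e/ ~ /ɘ/ ~ /ɤ/
Low-mid: /ɛ/ ~ /ɜ/ ~ /ʌ/
Low: only /a/ (front); no back partner.
So /a/ is the unpaired segment.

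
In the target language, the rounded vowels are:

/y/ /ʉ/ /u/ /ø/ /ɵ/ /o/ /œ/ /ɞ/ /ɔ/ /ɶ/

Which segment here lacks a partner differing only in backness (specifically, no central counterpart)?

High: /y/ ~ /ʉ/ ~ /u/
High-mid: /ø/ ~ /ɵ/ ~ /o/
Low-mid: /œ/ ~ /ɞ/ ~ /ɔ/
Low: only /ɶ/ (front); no central partner.
So /ɶ/ is the unpaired segment.

/ɶ/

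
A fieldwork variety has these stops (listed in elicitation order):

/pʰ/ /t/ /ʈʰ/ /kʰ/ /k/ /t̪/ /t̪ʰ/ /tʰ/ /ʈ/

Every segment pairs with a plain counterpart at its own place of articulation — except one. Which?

Dental: /t̪/ ~ /t̪ʰ/
Alveolar: /t/ ~ /tʰ/
Retroflex: /ʈ/ ~ /ʈʰ/
Velar: /k/ ~ /kʰ/
Bilabial: only /pʰ/ (aspirated); no plain partner.
So /pʰ/ is the unpaired segment.

/pʰ/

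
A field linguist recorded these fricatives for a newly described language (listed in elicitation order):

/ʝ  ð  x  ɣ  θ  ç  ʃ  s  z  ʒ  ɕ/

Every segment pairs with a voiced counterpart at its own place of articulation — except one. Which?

Dental: /θ/ ~ /ð/
Alveolar: /s/ ~ /z/
Postalveolar: /ʃ/ ~ /ʒ/
Palatal: /ç/ ~ /ʝ/
Velar: /x/ ~ /ɣ/
Alveolo-palatal: only /ɕ/ (voiceless); no voiced partner.
So /ɕ/ is the unpaired segment.

/ɕ/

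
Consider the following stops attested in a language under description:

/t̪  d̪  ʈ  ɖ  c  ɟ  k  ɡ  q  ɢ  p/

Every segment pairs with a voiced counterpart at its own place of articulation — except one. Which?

/p/

Dental: /t̪/ ~ /d̪/
Retroflex: /ʈ/ ~ /ɖ/
Palatal: /c/ ~ /ɟ/
Velar: /k/ ~ /ɡ/
Uvular: /q/ ~ /ɢ/
Bilabial: only /p/ (voiceless); no voiced partner.
So /p/ is the unpaired segment.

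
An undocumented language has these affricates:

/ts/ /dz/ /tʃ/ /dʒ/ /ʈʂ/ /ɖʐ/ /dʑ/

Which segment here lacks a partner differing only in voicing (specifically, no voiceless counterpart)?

Alveolar: /ts/ ~ /dz/
Postalveolar: /tʃ/ ~ /dʒ/
Retroflex: /ʈʂ/ ~ /ɖʐ/
Alveolo-palatal: only /dʑ/ (voiced); no voiceless partner.
So /dʑ/ is the unpaired segment.

/dʑ/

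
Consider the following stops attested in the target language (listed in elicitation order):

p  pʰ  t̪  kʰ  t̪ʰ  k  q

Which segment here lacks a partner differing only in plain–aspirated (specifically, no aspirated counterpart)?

/q/

Bilabial: /p/ ~ /pʰ/
Dental: /t̪/ ~ /t̪ʰ/
Velar: /k/ ~ /kʰ/
Uvular: only /q/ (plain); no aspirated partner.
So /q/ is the unpaired segment.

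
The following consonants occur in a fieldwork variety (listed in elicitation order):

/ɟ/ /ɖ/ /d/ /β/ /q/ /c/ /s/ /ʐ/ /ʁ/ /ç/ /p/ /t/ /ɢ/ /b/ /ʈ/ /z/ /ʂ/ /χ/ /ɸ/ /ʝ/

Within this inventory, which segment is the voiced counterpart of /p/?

/b/

/p/ is a voiceless bilabial stop.
The voiced counterpart is a voiced bilabial stop — in this inventory, /b/.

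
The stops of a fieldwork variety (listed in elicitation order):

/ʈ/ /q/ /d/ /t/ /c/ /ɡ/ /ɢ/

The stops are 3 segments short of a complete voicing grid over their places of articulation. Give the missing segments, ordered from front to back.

Voiceless: /t/ (alveolar), /ʈ/ (retroflex), /c/ (palatal), /q/ (uvular).
Voiced: /d/ (alveolar), /ɡ/ (velar), /ɢ/ (uvular).
Gaps, from front to back: retroflex lacks voiced (/ɖ/); palatal lacks voiced (/ɟ/); velar lacks voiceless (/k/).

/ɖ/, /ɟ/, /k/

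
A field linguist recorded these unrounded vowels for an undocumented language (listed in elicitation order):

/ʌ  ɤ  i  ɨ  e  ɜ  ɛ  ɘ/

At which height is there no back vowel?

high

Front: /i/ (high), /e/ (high-mid), /ɛ/ (low-mid).
Central: /ɨ/ (high), /ɘ/ (high-mid), /ɜ/ (low-mid).
Back: /ɤ/ (high-mid), /ʌ/ (low-mid).
Every height has a back member except high, where /ɯ/ would be expected.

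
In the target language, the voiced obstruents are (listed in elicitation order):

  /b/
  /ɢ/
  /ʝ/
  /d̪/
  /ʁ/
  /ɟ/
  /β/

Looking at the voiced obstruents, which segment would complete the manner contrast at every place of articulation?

Stop: /b/ (bilabial), /d̪/ (dental), /ɟ/ (palatal), /ɢ/ (uvular).
Fricative: /β/ (bilabial), /ʝ/ (palatal), /ʁ/ (uvular).
The dental row has no fricative member, so the gap is the dental fricative /ð/.

/ð/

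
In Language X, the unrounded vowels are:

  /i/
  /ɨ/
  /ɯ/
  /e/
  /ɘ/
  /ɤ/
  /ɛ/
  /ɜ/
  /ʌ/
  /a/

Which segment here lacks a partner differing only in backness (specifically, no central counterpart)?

/a/

High: /i/ ~ /ɨ/ ~ /ɯ/
High-mid: /e/ ~ /ɘ/ ~ /ɤ/
Low-mid: /ɛ/ ~ /ɜ/ ~ /ʌ/
Low: only /a/ (front); no central partner.
So /a/ is the unpaired segment.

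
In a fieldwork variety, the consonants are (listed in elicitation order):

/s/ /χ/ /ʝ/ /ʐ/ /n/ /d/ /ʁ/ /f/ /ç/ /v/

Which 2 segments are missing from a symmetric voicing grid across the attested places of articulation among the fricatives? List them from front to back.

labiodental: voiceless /f/, voiced /v/.
alveolar: voiceless /s/, voiced —.
retroflex: voiceless —, voiced /ʐ/.
palatal: voiceless /ç/, voiced /ʝ/.
uvular: voiceless /χ/, voiced /ʁ/.
Gaps, from front to back: alveolar lacks voiced (/z/); retroflex lacks voiceless (/ʂ/).

/z/, /ʂ/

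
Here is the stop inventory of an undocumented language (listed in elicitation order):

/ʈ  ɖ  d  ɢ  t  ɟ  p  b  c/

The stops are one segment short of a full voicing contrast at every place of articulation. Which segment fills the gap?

Voiceless: /p/ (bilabial), /t/ (alveolar), /ʈ/ (retroflex), /c/ (palatal).
Voiced: /b/ (bilabial), /d/ (alveolar), /ɖ/ (retroflex), /ɟ/ (palatal), /ɢ/ (uvular).
The uvular row has no voiceless member, so the gap is the voiceless uvular stop /q/.

/q/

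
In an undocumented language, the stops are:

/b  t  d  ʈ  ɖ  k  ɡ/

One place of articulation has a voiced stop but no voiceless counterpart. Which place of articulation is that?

place of articulation  voiceless  voiced  
bilabial          —         b       
alveolar          t         d       
retroflex         ʈ         ɖ       
velar             k         ɡ       
Every place of articulation has a voiceless member except bilabial, where /p/ would be expected.

bilabial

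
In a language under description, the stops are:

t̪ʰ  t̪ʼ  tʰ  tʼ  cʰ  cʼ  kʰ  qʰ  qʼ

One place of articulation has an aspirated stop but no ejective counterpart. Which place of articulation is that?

velar

dental: aspirated /t̪ʰ/, ejective /t̪ʼ/.
alveolar: aspirated /tʰ/, ejective /tʼ/.
palatal: aspirated /cʰ/, ejective /cʼ/.
velar: aspirated /kʰ/, ejective —.
uvular: aspirated /qʰ/, ejective /qʼ/.
Every place of articulation has an ejective member except velar, where /kʼ/ would be expected.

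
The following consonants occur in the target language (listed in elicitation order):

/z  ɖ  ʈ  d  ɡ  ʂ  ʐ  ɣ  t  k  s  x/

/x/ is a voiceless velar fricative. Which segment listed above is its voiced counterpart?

The voiced counterpart is a voiced velar fricative — in this inventory, /ɣ/.

/ɣ/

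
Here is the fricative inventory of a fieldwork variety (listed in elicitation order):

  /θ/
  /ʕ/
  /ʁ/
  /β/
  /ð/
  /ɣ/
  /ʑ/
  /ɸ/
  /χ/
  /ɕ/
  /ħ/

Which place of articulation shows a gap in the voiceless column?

place of articulation  voiceless  voiced  
bilabial          ɸ         β       
dental            θ         ð       
alveolo-palatal   ɕ         ʑ       
velar             —         ɣ       
uvular            χ         ʁ       
pharyngeal        ħ         ʕ       
Every place of articulation has a voiceless member except velar, where /x/ would be expected.

velar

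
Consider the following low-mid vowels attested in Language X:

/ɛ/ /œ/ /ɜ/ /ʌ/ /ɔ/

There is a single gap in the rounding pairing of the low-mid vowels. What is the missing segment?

/ɞ/

Unrounded: /ɛ/ (front), /ɜ/ (central), /ʌ/ (back).
Rounded: /œ/ (front), /ɔ/ (back).
The central row has no rounded member, so the gap is the central rounded vowel /ɞ/.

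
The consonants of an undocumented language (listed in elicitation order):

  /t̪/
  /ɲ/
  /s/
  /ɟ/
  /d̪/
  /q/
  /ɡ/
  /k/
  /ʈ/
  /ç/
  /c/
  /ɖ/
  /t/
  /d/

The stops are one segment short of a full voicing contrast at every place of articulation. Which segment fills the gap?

/ɢ/

Voiceless: /t̪/ (dental), /t/ (alveolar), /ʈ/ (retroflex), /c/ (palatal), /k/ (velar), /q/ (uvular).
Voiced: /d̪/ (dental), /d/ (alveolar), /ɖ/ (retroflex), /ɟ/ (palatal), /ɡ/ (velar).
The uvular row has no voiced member, so the gap is the voiced uvular stop /ɢ/.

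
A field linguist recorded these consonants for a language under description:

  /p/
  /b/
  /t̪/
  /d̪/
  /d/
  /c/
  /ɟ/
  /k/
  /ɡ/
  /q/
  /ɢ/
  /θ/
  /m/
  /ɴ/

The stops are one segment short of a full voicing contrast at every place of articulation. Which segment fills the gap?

/t/

place of articulation  voiceless  voiced  
bilabial          p         b       
dental            t̪        d̪      
alveolar          —         d       
palatal           c         ɟ       
velar             k         ɡ       
uvular            q         ɢ       
The alveolar row has no voiceless member, so the gap is the voiceless alveolar stop /t/.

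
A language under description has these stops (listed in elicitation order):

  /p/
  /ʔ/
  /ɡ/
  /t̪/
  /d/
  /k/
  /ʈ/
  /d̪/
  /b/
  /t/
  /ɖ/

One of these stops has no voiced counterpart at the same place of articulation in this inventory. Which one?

Bilabial: /p/ ~ /b/
Dental: /t̪/ ~ /d̪/
Alveolar: /t/ ~ /d/
Retroflex: /ʈ/ ~ /ɖ/
Velar: /k/ ~ /ɡ/
Glottal: only /ʔ/ (voiceless); no voiced partner.
So /ʔ/ is the unpaired segment.

/ʔ/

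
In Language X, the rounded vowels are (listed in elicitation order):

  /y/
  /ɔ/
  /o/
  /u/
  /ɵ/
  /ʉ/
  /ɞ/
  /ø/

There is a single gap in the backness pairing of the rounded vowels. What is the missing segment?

/œ/

height            front     central   back    
high              y         ʉ         u       
high-mid          ø         ɵ         o       
low-mid           —         ɞ         ɔ       
The low-mid row has no front member, so the gap is the low-mid front rounded vowel /œ/.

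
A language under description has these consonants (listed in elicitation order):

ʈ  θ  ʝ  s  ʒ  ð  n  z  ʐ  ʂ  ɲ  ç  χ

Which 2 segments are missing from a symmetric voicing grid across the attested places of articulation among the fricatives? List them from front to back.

Voiceless: /θ/ (dental), /s/ (alveolar), /ʂ/ (retroflex), /ç/ (palatal), /χ/ (uvular).
Voiced: /ð/ (dental), /z/ (alveolar), /ʒ/ (postalveolar), /ʐ/ (retroflex), /ʝ/ (palatal).
Gaps, from front to back: postalveolar lacks voiceless (/ʃ/); uvular lacks voiced (/ʁ/).

/ʃ/, /ʁ/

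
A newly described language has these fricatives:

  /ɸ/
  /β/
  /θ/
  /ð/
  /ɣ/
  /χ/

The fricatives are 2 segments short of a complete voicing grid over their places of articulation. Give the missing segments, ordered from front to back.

/x/, /ʁ/

bilabial: voiceless /ɸ/, voiced /β/.
dental: voiceless /θ/, voiced /ð/.
velar: voiceless —, voiced /ɣ/.
uvular: voiceless /χ/, voiced —.
Gaps, from front to back: velar lacks voiceless (/x/); uvular lacks voiced (/ʁ/).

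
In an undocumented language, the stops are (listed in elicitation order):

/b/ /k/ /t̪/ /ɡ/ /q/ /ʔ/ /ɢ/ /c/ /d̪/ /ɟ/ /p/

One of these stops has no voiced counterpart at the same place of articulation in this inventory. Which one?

/ʔ/

Bilabial: /p/ ~ /b/
Dental: /t̪/ ~ /d̪/
Palatal: /c/ ~ /ɟ/
Velar: /k/ ~ /ɡ/
Uvular: /q/ ~ /ɢ/
Glottal: only /ʔ/ (voiceless); no voiced partner.
So /ʔ/ is the unpaired segment.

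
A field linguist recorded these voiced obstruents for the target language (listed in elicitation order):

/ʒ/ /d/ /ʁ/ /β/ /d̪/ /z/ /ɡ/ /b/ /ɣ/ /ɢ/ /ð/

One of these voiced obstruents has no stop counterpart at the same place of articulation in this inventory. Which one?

/ʒ/

Bilabial: /b/ ~ /β/
Dental: /d̪/ ~ /ð/
Alveolar: /d/ ~ /z/
Velar: /ɡ/ ~ /ɣ/
Uvular: /ɢ/ ~ /ʁ/
Postalveolar: only /ʒ/ (fricative); no stop partner.
So /ʒ/ is the unpaired segment.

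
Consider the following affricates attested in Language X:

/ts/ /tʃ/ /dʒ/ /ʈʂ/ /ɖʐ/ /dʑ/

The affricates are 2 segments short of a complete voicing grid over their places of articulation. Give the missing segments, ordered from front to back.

place of articulation  voiceless  voiced  
alveolar          ts        —       
postalveolar      tʃ        dʒ      
retroflex         ʈʂ        ɖʐ      
alveolo-palatal   —         dʑ      
Gaps, from front to back: alveolar lacks voiced (/dz/); alveolo-palatal lacks voiceless (/tɕ/).

/dz/, /tɕ/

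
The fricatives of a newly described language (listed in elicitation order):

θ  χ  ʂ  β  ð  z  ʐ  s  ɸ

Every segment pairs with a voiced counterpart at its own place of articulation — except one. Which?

Bilabial: /ɸ/ ~ /β/
Dental: /θ/ ~ /ð/
Alveolar: /s/ ~ /z/
Retroflex: /ʂ/ ~ /ʐ/
Uvular: only /χ/ (voiceless); no voiced partner.
So /χ/ is the unpaired segment.

/χ/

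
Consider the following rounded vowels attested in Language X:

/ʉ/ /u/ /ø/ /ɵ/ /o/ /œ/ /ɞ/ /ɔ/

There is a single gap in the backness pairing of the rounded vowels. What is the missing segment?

/y/

high: front —, central /ʉ/, back /u/.
high-mid: front /ø/, central /ɵ/, back /o/.
low-mid: front /œ/, central /ɞ/, back /ɔ/.
The high row has no front member, so the gap is the high front rounded vowel /y/.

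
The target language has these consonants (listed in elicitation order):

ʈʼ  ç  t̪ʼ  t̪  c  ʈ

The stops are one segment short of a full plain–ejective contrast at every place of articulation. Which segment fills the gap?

/cʼ/

place of articulation  plain     ejective
dental            t̪        t̪ʼ     
retroflex         ʈ         ʈʼ      
palatal           c         —       
The palatal row has no ejective member, so the gap is the ejective palatal stop /cʼ/.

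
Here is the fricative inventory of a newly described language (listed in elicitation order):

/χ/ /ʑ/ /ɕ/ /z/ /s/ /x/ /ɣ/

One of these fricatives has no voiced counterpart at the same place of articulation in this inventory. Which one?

/χ/

Alveolar: /s/ ~ /z/
Alveolo-palatal: /ɕ/ ~ /ʑ/
Velar: /x/ ~ /ɣ/
Uvular: only /χ/ (voiceless); no voiced partner.
So /χ/ is the unpaired segment.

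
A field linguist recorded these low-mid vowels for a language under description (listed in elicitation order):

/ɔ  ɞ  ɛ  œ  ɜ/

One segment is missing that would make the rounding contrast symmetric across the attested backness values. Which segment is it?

/ʌ/

Unrounded: /ɛ/ (front), /ɜ/ (central).
Rounded: /œ/ (front), /ɞ/ (central), /ɔ/ (back).
The back row has no unrounded member, so the gap is the back unrounded vowel /ʌ/.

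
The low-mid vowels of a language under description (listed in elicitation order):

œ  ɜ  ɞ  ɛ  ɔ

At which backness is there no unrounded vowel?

Unrounded: /ɛ/ (front), /ɜ/ (central).
Rounded: /œ/ (front), /ɞ/ (central), /ɔ/ (back).
Every backness has an unrounded member except back, where /ʌ/ would be expected.

back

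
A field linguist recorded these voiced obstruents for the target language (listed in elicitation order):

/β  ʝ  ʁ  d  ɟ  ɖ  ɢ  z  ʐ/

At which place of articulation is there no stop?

bilabial

bilabial: stop —, fricative /β/.
alveolar: stop /d/, fricative /z/.
retroflex: stop /ɖ/, fricative /ʐ/.
palatal: stop /ɟ/, fricative /ʝ/.
uvular: stop /ɢ/, fricative /ʁ/.
Every place of articulation has a stop member except bilabial, where /b/ would be expected.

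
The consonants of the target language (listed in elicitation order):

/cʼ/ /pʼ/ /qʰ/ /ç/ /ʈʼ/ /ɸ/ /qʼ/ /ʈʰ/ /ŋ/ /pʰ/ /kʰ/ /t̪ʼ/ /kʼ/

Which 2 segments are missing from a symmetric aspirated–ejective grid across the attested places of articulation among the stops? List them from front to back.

/t̪ʰ/, /cʰ/

place of articulation  aspirated  ejective
bilabial          pʰ        pʼ      
dental            —         t̪ʼ     
retroflex         ʈʰ        ʈʼ      
palatal           —         cʼ      
velar             kʰ        kʼ      
uvular            qʰ        qʼ      
Gaps, from front to back: dental lacks aspirated (/t̪ʰ/); palatal lacks aspirated (/cʰ/).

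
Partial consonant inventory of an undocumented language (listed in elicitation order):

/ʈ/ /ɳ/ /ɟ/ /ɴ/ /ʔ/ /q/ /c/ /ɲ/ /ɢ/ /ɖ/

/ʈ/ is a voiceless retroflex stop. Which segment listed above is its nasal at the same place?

The nasal at the same place is a retroflex nasal — in this inventory, /ɳ/.

/ɳ/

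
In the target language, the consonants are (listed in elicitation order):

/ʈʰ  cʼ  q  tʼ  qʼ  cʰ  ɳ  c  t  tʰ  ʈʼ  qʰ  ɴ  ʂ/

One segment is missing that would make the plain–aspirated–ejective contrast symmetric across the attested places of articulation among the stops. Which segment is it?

/ʈ/

place of articulation  plain     aspirated  ejective
alveolar          t         tʰ        tʼ      
retroflex         —         ʈʰ        ʈʼ      
palatal           c         cʰ        cʼ      
uvular            q         qʰ        qʼ      
The retroflex row has no plain member, so the gap is the plain retroflex stop /ʈ/.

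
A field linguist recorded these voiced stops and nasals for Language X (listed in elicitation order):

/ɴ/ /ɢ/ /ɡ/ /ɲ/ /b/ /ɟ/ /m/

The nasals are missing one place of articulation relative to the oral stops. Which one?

bilabial: oral stop /b/, nasal /m/.
palatal: oral stop /ɟ/, nasal /ɲ/.
velar: oral stop /ɡ/, nasal —.
uvular: oral stop /ɢ/, nasal /ɴ/.
Every place of articulation has a nasal member except velar, where /ŋ/ would be expected.

velar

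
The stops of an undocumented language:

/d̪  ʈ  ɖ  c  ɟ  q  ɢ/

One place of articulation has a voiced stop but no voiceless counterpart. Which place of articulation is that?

place of articulation  voiceless  voiced  
dental            —         d̪      
retroflex         ʈ         ɖ       
palatal           c         ɟ       
uvular            q         ɢ       
Every place of articulation has a voiceless member except dental, where /t̪/ would be expected.

dental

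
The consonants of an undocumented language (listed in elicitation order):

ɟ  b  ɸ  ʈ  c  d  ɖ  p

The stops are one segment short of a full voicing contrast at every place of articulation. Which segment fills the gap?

place of articulation  voiceless  voiced  
bilabial          p         b       
alveolar          —         d       
retroflex         ʈ         ɖ       
palatal           c         ɟ       
The alveolar row has no voiceless member, so the gap is the voiceless alveolar stop /t/.

/t/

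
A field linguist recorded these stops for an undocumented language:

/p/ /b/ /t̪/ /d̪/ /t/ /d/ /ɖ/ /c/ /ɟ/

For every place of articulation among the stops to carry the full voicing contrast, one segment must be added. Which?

bilabial: voiceless /p/, voiced /b/.
dental: voiceless /t̪/, voiced /d̪/.
alveolar: voiceless /t/, voiced /d/.
retroflex: voiceless —, voiced /ɖ/.
palatal: voiceless /c/, voiced /ɟ/.
The retroflex row has no voiceless member, so the gap is the voiceless retroflex stop /ʈ/.

/ʈ/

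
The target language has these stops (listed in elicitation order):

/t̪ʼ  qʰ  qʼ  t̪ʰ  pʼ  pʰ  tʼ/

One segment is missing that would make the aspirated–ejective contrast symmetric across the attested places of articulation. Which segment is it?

/tʰ/

bilabial: aspirated /pʰ/, ejective /pʼ/.
dental: aspirated /t̪ʰ/, ejective /t̪ʼ/.
alveolar: aspirated —, ejective /tʼ/.
uvular: aspirated /qʰ/, ejective /qʼ/.
The alveolar row has no aspirated member, so the gap is the aspirated alveolar stop /tʰ/.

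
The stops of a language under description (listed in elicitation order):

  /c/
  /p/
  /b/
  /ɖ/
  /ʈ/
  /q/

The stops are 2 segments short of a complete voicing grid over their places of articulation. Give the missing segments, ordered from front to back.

/ɟ/, /ɢ/

Voiceless: /p/ (bilabial), /ʈ/ (retroflex), /c/ (palatal), /q/ (uvular).
Voiced: /b/ (bilabial), /ɖ/ (retroflex).
Gaps, from front to back: palatal lacks voiced (/ɟ/); uvular lacks voiced (/ɢ/).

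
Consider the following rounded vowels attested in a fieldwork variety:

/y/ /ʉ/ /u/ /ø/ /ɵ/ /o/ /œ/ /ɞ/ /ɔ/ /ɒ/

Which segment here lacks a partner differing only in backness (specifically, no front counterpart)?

/ɒ/

High: /y/ ~ /ʉ/ ~ /u/
High-mid: /ø/ ~ /ɵ/ ~ /o/
Low-mid: /œ/ ~ /ɞ/ ~ /ɔ/
Low: only /ɒ/ (back); no front partner.
So /ɒ/ is the unpaired segment.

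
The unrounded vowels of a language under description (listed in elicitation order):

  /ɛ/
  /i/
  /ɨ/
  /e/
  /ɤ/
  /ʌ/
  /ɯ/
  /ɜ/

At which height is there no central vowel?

high-mid

high: front /i/, central /ɨ/, back /ɯ/.
high-mid: front /e/, central —, back /ɤ/.
low-mid: front /ɛ/, central /ɜ/, back /ʌ/.
Every height has a central member except high-mid, where /ɘ/ would be expected.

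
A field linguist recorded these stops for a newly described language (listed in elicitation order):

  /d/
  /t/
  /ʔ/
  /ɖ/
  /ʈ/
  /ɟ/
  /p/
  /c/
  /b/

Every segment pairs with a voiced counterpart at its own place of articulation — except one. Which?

Bilabial: /p/ ~ /b/
Alveolar: /t/ ~ /d/
Retroflex: /ʈ/ ~ /ɖ/
Palatal: /c/ ~ /ɟ/
Glottal: only /ʔ/ (voiceless); no voiced partner.
So /ʔ/ is the unpaired segment.

/ʔ/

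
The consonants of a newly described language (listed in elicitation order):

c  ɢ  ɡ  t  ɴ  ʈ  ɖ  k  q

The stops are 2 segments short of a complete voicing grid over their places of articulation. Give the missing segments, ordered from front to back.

place of articulation  voiceless  voiced  
alveolar          t         —       
retroflex         ʈ         ɖ       
palatal           c         —       
velar             k         ɡ       
uvular            q         ɢ       
Gaps, from front to back: alveolar lacks voiced (/d/); palatal lacks voiced (/ɟ/).

/d/, /ɟ/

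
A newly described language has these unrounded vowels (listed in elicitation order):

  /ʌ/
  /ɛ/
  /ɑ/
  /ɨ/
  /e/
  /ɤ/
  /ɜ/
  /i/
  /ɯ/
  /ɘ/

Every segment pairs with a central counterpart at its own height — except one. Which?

/ɑ/

High: /i/ ~ /ɨ/ ~ /ɯ/
High-mid: /e/ ~ /ɘ/ ~ /ɤ/
Low-mid: /ɛ/ ~ /ɜ/ ~ /ʌ/
Low: only /ɑ/ (back); no central partner.
So /ɑ/ is the unpaired segment.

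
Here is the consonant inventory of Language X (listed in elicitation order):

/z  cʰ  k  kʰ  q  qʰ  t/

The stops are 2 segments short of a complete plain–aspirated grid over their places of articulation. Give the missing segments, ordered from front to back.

place of articulation  plain     aspirated
alveolar          t         —       
palatal           —         cʰ      
velar             k         kʰ      
uvular            q         qʰ      
Gaps, from front to back: alveolar lacks aspirated (/tʰ/); palatal lacks plain (/c/).

/tʰ/, /c/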